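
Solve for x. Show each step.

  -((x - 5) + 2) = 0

Step 1. [-((x - 5) + 2) = 0] flip signs both sides ⇒ neg: (x - 5) + 2 = 0.
Step 2. [(x - 5) + 2 = 0] the outer +2 inverts by subtracting 2 ⇒ sub: x - 5 = -2.
Step 3. [x - 5 = -2] 5 comes off first (add 5), so sub: x = 3.

Answer: x ∈ {3}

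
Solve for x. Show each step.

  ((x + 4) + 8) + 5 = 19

Step 1. [((x + 4) + 8) + 5 = 19] +5 is outermost — subtract 5 both sides ⇒ sub: (x + 4) + 8 = 14.
Step 2. [(x + 4) + 8 = 14] peel the +8: subtract 8 from each side. So sub: x + 4 = 6.
Step 3. [x + 4 = 6] 4 comes off first (subtract 4) ⇒ sub: x = 2.

Answer: x ∈ {2}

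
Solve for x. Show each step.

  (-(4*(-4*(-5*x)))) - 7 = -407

Step 1. [(-(4*(-4*(-5*x)))) - 7 = -407] peel the -7: add 7 from each side. So sub: -(4*(-4*(-5*x))) = -400.
Step 2. [-(4*(-4*(-5*x))) = -400] LHS negated; negate both sides. So neg: 4*(-4*(-5*x)) = 400.
Step 3. [4*(-4*(-5*x)) = 400] 4 out front; divide by 4. So div: -4*(-5*x) = 100.
Step 4. [-4*(-5*x) = 100] -4 out front; divide by -4 ⇒ div: -5*x = -25.
Step 5. [-5*x = -25] LHS = -5·(…); ÷-5 both sides, so div: x = 5.

Answer: x ∈ {5}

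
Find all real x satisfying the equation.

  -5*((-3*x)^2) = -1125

Step 1. [-5*((-3*x)^2) = -1125] -5·(inner) — divide through by -5. So div: (-3*x)^2 = 225.
Step 2. [(-3*x)^2 = 225] LHS squared, RHS 225 ≥ 0: apply √ (±), so sqrt: -3*x = 15 or -15.
Step 3. [-3*x = 15 or -15] -3 out front; divide by -3. So div: x = -5 or 5.

Answer: x ∈ {-5, 5}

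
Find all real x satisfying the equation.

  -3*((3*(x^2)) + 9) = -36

Step 1. [-3*((3*(x^2)) + 9) = -36] divide by the outer -3. So div: (3*(x^2)) + 9 = 12.
Step 2. [(3*(x^2)) + 9 = 12] 9 comes off first (subtract 9), so sub: 3*(x^2) = 3.
Step 3. [3*(x^2) = 3] divide by the outer 3 ⇒ div: x^2 = 1.
Step 4. [x^2 = 1] √ both sides: 1 ≥ 0 gives two branches, so sqrt: x = 1 or -1.

Answer: x ∈ {-1, 1}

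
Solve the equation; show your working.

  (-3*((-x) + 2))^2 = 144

Step 1. [(-3*((-x) + 2))^2 = 144] LHS squared, RHS 144 ≥ 0: apply √ (±) ⇒ sqrt: -3*((-x) + 2) = 12 or -12.
Step 2. [-3*((-x) + 2) = 12 or -12] -3 out front; divide by -3, so div: (-x) + 2 = -4 or 4.
Step 3. [(-x) + 2 = -4 or 4] peel the +2: subtract 2 from each side. So sub: -x = -6 or 2.
Step 4. [-x = -6 or 2] leading − — multiply by −1 ⇒ neg: x = 6 or -2.

Answer: x ∈ {-2, 6}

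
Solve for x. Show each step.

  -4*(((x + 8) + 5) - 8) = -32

Step 1. [-4*(((x + 8) + 5) - 8) = -32] divide by the outer -4 ⇒ div: ((x + 8) + 5) - 8 = 8.
Step 2. [((x + 8) + 5) - 8 = 8] the outer -8 inverts by adding 8, so sub: (x + 8) + 5 = 16.
Step 3. [(x + 8) + 5 = 16] subtract 5: x sits inside (… + 5). So sub: x + 8 = 11.
Step 4. [x + 8 = 11] the outer +8 inverts by subtracting 8 ⇒ sub: x = 3.

Answer: x ∈ {3}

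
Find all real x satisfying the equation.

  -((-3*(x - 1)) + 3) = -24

Step 1. [-((-3*(x - 1)) + 3) = -24] leading − — multiply by −1. So neg: (-3*(x - 1)) + 3 = 24.
Step 2. [(-3*(x - 1)) + 3 = 24] common factor -3 (LHS and 24) — divide through, so factor: (x - 1) - 1 = -8.
Step 3. [(x - 1) - 1 = -8] the outer -1 inverts by adding 1, so sub: x - 1 = -7.
Step 4. [x - 1 = -7] peel the -1: add 1 from each side, so sub: x = -6.

Answer: x ∈ {-6}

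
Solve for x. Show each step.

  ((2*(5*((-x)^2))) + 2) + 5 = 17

Step 1. [((2*(5*((-x)^2))) + 2) + 5 = 17] subtract 5: x sits inside (… + 5). So sub: (2*(5*((-x)^2))) + 2 = 12.
Step 2. [(2*(5*((-x)^2))) + 2 = 12] peel the +2: subtract 2 from each side, so sub: 2*(5*((-x)^2)) = 10.
Step 3. [2*(5*((-x)^2)) = 10] divide by the outer 2, so div: 5*((-x)^2) = 5.
Step 4. [5*((-x)^2) = 5] LHS = 5·(…); ÷5 both sides. So div: (-x)^2 = 1.
Step 5. [(-x)^2 = 1] LHS squared, RHS 1 ≥ 0: apply √ (±). So sqrt: -x = 1 or -1.
Step 6. [-x = 1 or -1] flip signs both sides ⇒ neg: x = -1 or 1.

Answer: x ∈ {-1, 1}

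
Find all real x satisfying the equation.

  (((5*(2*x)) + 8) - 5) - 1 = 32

Step 1. [(((5*(2*x)) + 8) - 5) - 1 = 32] 1 comes off first (add 1), so sub: ((5*(2*x)) + 8) - 5 = 33.
Step 2. [((5*(2*x)) + 8) - 5 = 33] -5 is outermost — add 5 both sides. So sub: (5*(2*x)) + 8 = 38.
Step 3. [(5*(2*x)) + 8 = 38] peel the +8: subtract 8 from each side. So sub: 5*(2*x) = 30.
Step 4. [5*(2*x) = 30] 5·(inner) — divide through by 5, so div: 2*x = 6.
Step 5. [2*x = 6] 2 out front; divide by 2 ⇒ div: x = 3.

Answer: x ∈ {3}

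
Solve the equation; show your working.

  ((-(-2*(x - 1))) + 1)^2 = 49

Step 1. [((-(-2*(x - 1))) + 1)^2 = 49] LHS squared, RHS 49 ≥ 0: apply √ (±), so sqrt: (-(-2*(x - 1))) + 1 = 7 or -7.
Step 2. [(-(-2*(x - 1))) + 1 = 7 or -7] peel the +1: subtract 1 from each side, so sub: -(-2*(x - 1)) = 6 or -8.
Step 3. [-(-2*(x - 1)) = 6 or -8] LHS negated; negate both sides, so neg: -2*(x - 1) = -6 or 8.
Step 4. [-2*(x - 1) = -6 or 8] divide by the outer -2 ⇒ div: x - 1 = 3 or -4.
Step 5. [x - 1 = 3 or -4] -1 is outermost — add 1 both sides, so sub: x = 4 or -3.

Answer: x ∈ {-3, 4}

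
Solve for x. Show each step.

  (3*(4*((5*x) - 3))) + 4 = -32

Step 1. [(3*(4*((5*x) - 3))) + 4 = -32] the outer +4 inverts by subtracting 4, so sub: 3*(4*((5*x) - 3)) = -36.
Step 2. [3*(4*((5*x) - 3)) = -36] leading coefficient 3: divide by 3 ⇒ div: 4*((5*x) - 3) = -12.
Step 3. [4*((5*x) - 3) = -12] 4 out front; divide by 4. So div: (5*x) - 3 = -3.
Step 4. [(5*x) - 3 = -3] 3 comes off first (add 3), so sub: 5*x = 0.
Step 5. [5*x = 0] 5·(inner) — divide through by 5 ⇒ div: x = 0.

Answer: x ∈ {0}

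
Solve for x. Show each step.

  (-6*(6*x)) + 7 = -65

Step 1. [(-6*(6*x)) + 7 = -65] +7 is outermost — subtract 7 both sides, so sub: -6*(6*x) = -72.
Step 2. [-6*(6*x) = -72] -6·(inner) — divide through by -6 ⇒ div: 6*x = 12.
Step 3. [6*x = 12] leading coefficient 6: divide by 6, so div: x = 2.

Answer: x ∈ {2}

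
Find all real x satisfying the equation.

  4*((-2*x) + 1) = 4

Step 1. [4*((-2*x) + 1) = 4] 4 out front; divide by 4 ⇒ div: (-2*x) + 1 = 1.
Step 2. [(-2*x) + 1 = 1] peel the +1: subtract 1 from each side. So sub: -2*x = 0.
Step 3. [-2*x = 0] -2 out front; divide by -2 ⇒ div: x = 0.

Answer: x ∈ {0}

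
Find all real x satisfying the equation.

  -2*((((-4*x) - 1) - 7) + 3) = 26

Step 1. [-2*((((-4*x) - 1) - 7) + 3) = 26] -2 out front; divide by -2 ⇒ div: (((-4*x) - 1) - 7) + 3 = -13.
Step 2. [(((-4*x) - 1) - 7) + 3 = -13] subtract 3: x sits inside (… + 3) ⇒ sub: ((-4*x) - 1) - 7 = -16.
Step 3. [((-4*x) - 1) - 7 = -16] add 7: x sits inside (… - 7) ⇒ sub: (-4*x) - 1 = -9.
Step 4. [(-4*x) - 1 = -9] -1 is outermost — add 1 both sides. So sub: -4*x = -8.
Step 5. [-4*x = -8] leading coefficient -4: divide by -4. So div: x = 2.

Answer: x ∈ {2}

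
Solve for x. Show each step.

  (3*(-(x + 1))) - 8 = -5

Step 1. [(3*(-(x + 1))) - 8 = -5] add 8: x sits inside (… - 8) ⇒ sub: 3*(-(x + 1)) = 3.
Step 2. [3*(-(x + 1)) = 3] divide by the outer 3, so div: -(x + 1) = 1.
Step 3. [-(x + 1) = 1] leading − — multiply by −1. So neg: x + 1 = -1.
Step 4. [x + 1 = -1] +1 is outermost — subtract 1 both sides, so sub: x = -2.

Answer: x ∈ {-2}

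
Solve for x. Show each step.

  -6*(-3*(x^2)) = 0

Step 1. [-6*(-3*(x^2)) = 0] leading coefficient -6: divide by -6, so div: -3*(x^2) = 0.
Step 2. [-3*(x^2) = 0] -3·(inner) — divide through by -3. So div: x^2 = 0.
Step 3. [x^2 = 0] LHS squared, RHS 0 ≥ 0: apply √ (±) ⇒ sqrt: x = 0.

Answer: x ∈ {0}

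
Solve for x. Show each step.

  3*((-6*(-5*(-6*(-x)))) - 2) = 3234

Step 1. [3*((-6*(-5*(-6*(-x)))) - 2) = 3234] leading coefficient 3: divide by 3 ⇒ div: (-6*(-5*(-6*(-x)))) - 2 = 1078.
Step 2. [(-6*(-5*(-6*(-x)))) - 2 = 1078] 2 comes off first (add 2), so sub: -6*(-5*(-6*(-x))) = 1080.
Step 3. [-6*(-5*(-6*(-x))) = 1080] -6 out front; divide by -6. So div: -5*(-6*(-x)) = -180.
Step 4. [-5*(-6*(-x)) = -180] leading coefficient -5: divide by -5. So div: -6*(-x) = 36.
Step 5. [-6*(-x) = 36] -6·(inner) — divide through by -6 ⇒ div: -x = -6.
Step 6. [-x = -6] LHS negated; negate both sides, so neg: x = 6.

Answer: x ∈ {6}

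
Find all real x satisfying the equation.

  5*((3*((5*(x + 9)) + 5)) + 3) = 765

Step 1. [5*((3*((5*(x + 9)) + 5)) + 3) = 765] 5·(inner) — divide through by 5. So div: (3*((5*(x + 9)) + 5)) + 3 = 153.
Step 2. [(3*((5*(x + 9)) + 5)) + 3 = 153] subtract 3: x sits inside (… + 3) ⇒ sub: 3*((5*(x + 9)) + 5) = 150.
Step 3. [3*((5*(x + 9)) + 5) = 150] 3 out front; divide by 3, so div: (5*(x + 9)) + 5 = 50.
Step 4. [(5*(x + 9)) + 5 = 50] 5 divides every term; factor it out. So factor: (x + 9) + 1 = 10.
Step 5. [(x + 9) + 1 = 10] +1 is outermost — subtract 1 both sides, so sub: x + 9 = 9.
Step 6. [x + 9 = 9] 9 comes off first (subtract 9). So sub: x = 0.

Answer: x ∈ {0}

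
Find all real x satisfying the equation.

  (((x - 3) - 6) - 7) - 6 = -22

Step 1. [(((x - 3) - 6) - 7) - 6 = -22] add 6: x sits inside (… - 6), so sub: ((x - 3) - 6) - 7 = -16.
Step 2. [((x - 3) - 6) - 7 = -16] -7 is outermost — add 7 both sides, so sub: (x - 3) - 6 = -9.
Step 3. [(x - 3) - 6 = -9] peel the -6: add 6 from each side ⇒ sub: x - 3 = -3.
Step 4. [x - 3 = -3] peel the -3: add 3 from each side ⇒ sub: x = 0.

Answer: x ∈ {0}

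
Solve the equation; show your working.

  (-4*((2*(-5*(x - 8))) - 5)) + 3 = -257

Step 1. [(-4*((2*(-5*(x - 8))) - 5)) + 3 = -257] +3 is outermost — subtract 3 both sides ⇒ sub: -4*((2*(-5*(x - 8))) - 5) = -260.
Step 2. [-4*((2*(-5*(x - 8))) - 5) = -260] -4·(inner) — divide through by -4, so div: (2*(-5*(x - 8))) - 5 = 65.
Step 3. [(2*(-5*(x - 8))) - 5 = 65] -5 is outermost — add 5 both sides. So sub: 2*(-5*(x - 8)) = 70.
Step 4. [2*(-5*(x - 8)) = 70] 2·(inner) — divide through by 2, so div: -5*(x - 8) = 35.
Step 5. [-5*(x - 8) = 35] -5·(inner) — divide through by -5 ⇒ div: x - 8 = -7.
Step 6. [x - 8 = -7] peel the -8: add 8 from each side ⇒ sub: x = 1.

Answer: x ∈ {1}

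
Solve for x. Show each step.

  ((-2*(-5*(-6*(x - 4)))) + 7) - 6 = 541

Step 1. [((-2*(-5*(-6*(x - 4)))) + 7) - 6 = 541] add 6: x sits inside (… - 6). So sub: (-2*(-5*(-6*(x - 4)))) + 7 = 547.
Step 2. [(-2*(-5*(-6*(x - 4)))) + 7 = 547] +7 is outermost — subtract 7 both sides ⇒ sub: -2*(-5*(-6*(x - 4))) = 540.
Step 3. [-2*(-5*(-6*(x - 4))) = 540] -2 out front; divide by -2 ⇒ div: -5*(-6*(x - 4)) = -270.
Step 4. [-5*(-6*(x - 4)) = -270] divide by the outer -5. So div: -6*(x - 4) = 54.
Step 5. [-6*(x - 4) = 54] LHS = -6·(…); ÷-6 both sides. So div: x - 4 = -9.
Step 6. [x - 4 = -9] the outer -4 inverts by adding 4, so sub: x = -5.

Answer: x ∈ {-5}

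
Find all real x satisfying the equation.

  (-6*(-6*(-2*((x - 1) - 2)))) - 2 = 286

Step 1. [(-6*(-6*(-2*((x - 1) - 2)))) - 2 = 286] peel the -2: add 2 from each side, so sub: -6*(-6*(-2*((x - 1) - 2))) = 288.
Step 2. [-6*(-6*(-2*((x - 1) - 2))) = 288] leading coefficient -6: divide by -6. So div: -6*(-2*((x - 1) - 2)) = -48.
Step 3. [-6*(-2*((x - 1) - 2)) = -48] LHS = -6·(…); ÷-6 both sides. So div: -2*((x - 1) - 2) = 8.
Step 4. [-2*((x - 1) - 2) = 8] -2·(inner) — divide through by -2. So div: (x - 1) - 2 = -4.
Step 5. [(x - 1) - 2 = -4] 2 comes off first (add 2) ⇒ sub: x - 1 = -2.
Step 6. [x - 1 = -2] peel the -1: add 1 from each side. So sub: x = -1.

Answer: x ∈ {-1}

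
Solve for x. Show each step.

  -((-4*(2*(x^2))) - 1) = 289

Step 1. [-((-4*(2*(x^2))) - 1) = 289] flip signs both sides ⇒ neg: (-4*(2*(x^2))) - 1 = -289.
Step 2. [(-4*(2*(x^2))) - 1 = -289] peel the -1: add 1 from each side, so sub: -4*(2*(x^2)) = -288.
Step 3. [-4*(2*(x^2)) = -288] LHS = -4·(…); ÷-4 both sides ⇒ div: 2*(x^2) = 72.
Step 4. [2*(x^2) = 72] 2·(inner) — divide through by 2. So div: x^2 = 36.
Step 5. [x^2 = 36] 36 ≥ 0, LHS is (·)² — take ±√, so sqrt: x = 6 or -6.

Answer: x ∈ {-6, 6}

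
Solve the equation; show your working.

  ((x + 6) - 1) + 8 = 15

Step 1. [((x + 6) - 1) + 8 = 15] +8 is outermost — subtract 8 both sides. So sub: (x + 6) - 1 = 7.
Step 2. [(x + 6) - 1 = 7] the outer -1 inverts by adding 1, so sub: x + 6 = 8.
Step 3. [x + 6 = 8] subtract 6: x sits inside (… + 6), so sub: x = 2.

Answer: x ∈ {2}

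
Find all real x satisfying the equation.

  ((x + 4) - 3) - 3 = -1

Step 1. [((x + 4) - 3) - 3 = -1] -3 is outermost — add 3 both sides, so sub: (x + 4) - 3 = 2.
Step 2. [(x + 4) - 3 = 2] the outer -3 inverts by adding 3, so sub: x + 4 = 5.
Step 3. [x + 4 = 5] the outer +4 inverts by subtracting 4 ⇒ sub: x = 1.

Answer: x ∈ {1}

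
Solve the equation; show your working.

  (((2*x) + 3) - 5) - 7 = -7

Step 1. [(((2*x) + 3) - 5) - 7 = -7] peel the -7: add 7 from each side. So sub: ((2*x) + 3) - 5 = 0.
Step 2. [((2*x) + 3) - 5 = 0] peel the -5: add 5 from each side ⇒ sub: (2*x) + 3 = 5.
Step 3. [(2*x) + 3 = 5] 3 comes off first (subtract 3) ⇒ sub: 2*x = 2.
Step 4. [2*x = 2] 2·(inner) — divide through by 2, so div: x = 1.

Answer: x ∈ {1}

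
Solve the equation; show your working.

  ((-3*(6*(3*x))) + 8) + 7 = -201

Step 1. [((-3*(6*(3*x))) + 8) + 7 = -201] subtract 7: x sits inside (… + 7) ⇒ sub: (-3*(6*(3*x))) + 8 = -208.
Step 2. [(-3*(6*(3*x))) + 8 = -208] subtract 8: x sits inside (… + 8). So sub: -3*(6*(3*x)) = -216.
Step 3. [-3*(6*(3*x)) = -216] leading coefficient -3: divide by -3 ⇒ div: 6*(3*x) = 72.
Step 4. [6*(3*x) = 72] LHS = 6·(…); ÷6 both sides ⇒ div: 3*x = 12.
Step 5. [3*x = 12] 3 out front; divide by 3. So div: x = 4.

Answer: x ∈ {4}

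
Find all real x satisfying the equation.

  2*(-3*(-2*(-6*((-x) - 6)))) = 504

Step 1. [2*(-3*(-2*(-6*((-x) - 6)))) = 504] LHS = 2·(…); ÷2 both sides. So div: -3*(-2*(-6*((-x) - 6))) = 252.
Step 2. [-3*(-2*(-6*((-x) - 6))) = 252] divide by the outer -3, so div: -2*(-6*((-x) - 6)) = -84.
Step 3. [-2*(-6*((-x) - 6)) = -84] LHS = -2·(…); ÷-2 both sides ⇒ div: -6*((-x) - 6) = 42.
Step 4. [-6*((-x) - 6) = 42] -6·(inner) — divide through by -6 ⇒ div: (-x) - 6 = -7.
Step 5. [(-x) - 6 = -7] 6 comes off first (add 6), so sub: -x = -1.
Step 6. [-x = -1] flip signs both sides, so neg: x = 1.

Answer: x ∈ {1}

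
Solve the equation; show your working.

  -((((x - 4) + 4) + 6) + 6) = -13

Step 1. [-((((x - 4) + 4) + 6) + 6) = -13] flip signs both sides. So neg: (((x - 4) + 4) + 6) + 6 = 13.
Step 2. [(((x - 4) + 4) + 6) + 6 = 13] 6 comes off first (subtract 6). So sub: ((x - 4) + 4) + 6 = 7.
Step 3. [((x - 4) + 4) + 6 = 7] peel the +6: subtract 6 from each side ⇒ sub: (x - 4) + 4 = 1.
Step 4. [(x - 4) + 4 = 1] the outer +4 inverts by subtracting 4 ⇒ sub: x - 4 = -3.
Step 5. [x - 4 = -3] add 4: x sits inside (… - 4). So sub: x = 1.

Answer: x ∈ {1}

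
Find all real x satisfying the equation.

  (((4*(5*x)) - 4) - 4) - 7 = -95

Step 1. [(((4*(5*x)) - 4) - 4) - 7 = -95] add 7: x sits inside (… - 7). So sub: ((4*(5*x)) - 4) - 4 = -88.
Step 2. [((4*(5*x)) - 4) - 4 = -88] add 4: x sits inside (… - 4) ⇒ sub: (4*(5*x)) - 4 = -84.
Step 3. [(4*(5*x)) - 4 = -84] add 4: x sits inside (… - 4), so sub: 4*(5*x) = -80.
Step 4. [4*(5*x) = -80] leading coefficient 4: divide by 4, so div: 5*x = -20.
Step 5. [5*x = -20] divide by the outer 5. So div: x = -4.

Answer: x ∈ {-4}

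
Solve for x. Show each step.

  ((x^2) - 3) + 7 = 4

Step 1. [((x^2) - 3) + 7 = 4] the outer +7 inverts by subtracting 7. So sub: (x^2) - 3 = -3.
Step 2. [(x^2) - 3 = -3] 3 comes off first (add 3), so sub: x^2 = 0.
Step 3. [x^2 = 0] LHS squared, RHS 0 ≥ 0: apply √ (±), so sqrt: x = 0.

Answer: x ∈ {0}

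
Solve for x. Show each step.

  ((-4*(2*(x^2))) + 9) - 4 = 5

Step 1. [((-4*(2*(x^2))) + 9) - 4 = 5] peel the -4: add 4 from each side. So sub: (-4*(2*(x^2))) + 9 = 9.
Step 2. [(-4*(2*(x^2))) + 9 = 9] +9 is outermost — subtract 9 both sides ⇒ sub: -4*(2*(x^2)) = 0.
Step 3. [-4*(2*(x^2)) = 0] -4·(inner) — divide through by -4 ⇒ div: 2*(x^2) = 0.
Step 4. [2*(x^2) = 0] LHS = 2·(…); ÷2 both sides ⇒ div: x^2 = 0.
Step 5. [x^2 = 0] LHS squared, RHS 0 ≥ 0: apply √ (±). So sqrt: x = 0.

Answer: x ∈ {0}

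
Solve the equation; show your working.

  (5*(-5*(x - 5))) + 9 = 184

Step 1. [(5*(-5*(x - 5))) + 9 = 184] the outer +9 inverts by subtracting 9, so sub: 5*(-5*(x - 5)) = 175.
Step 2. [5*(-5*(x - 5)) = 175] 5·(inner) — divide through by 5 ⇒ div: -5*(x - 5) = 35.
Step 3. [-5*(x - 5) = 35] -5 out front; divide by -5. So div: x - 5 = -7.
Step 4. [x - 5 = -7] -5 is outermost — add 5 both sides. So sub: x = -2.

Answer: x ∈ {-2}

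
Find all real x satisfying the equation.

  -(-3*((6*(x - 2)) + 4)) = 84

Step 1. [-(-3*((6*(x - 2)) + 4)) = 84] flip signs both sides ⇒ neg: -3*((6*(x - 2)) + 4) = -84.
Step 2. [-3*((6*(x - 2)) + 4) = -84] -3 out front; divide by -3. So div: (6*(x - 2)) + 4 = 28.
Step 3. [(6*(x - 2)) + 4 = 28] peel the +4: subtract 4 from each side. So sub: 6*(x - 2) = 24.
Step 4. [6*(x - 2) = 24] 6 out front; divide by 6. So div: x - 2 = 4.
Step 5. [x - 2 = 4] -2 is outermost — add 2 both sides. So sub: x = 6.

Answer: x ∈ {6}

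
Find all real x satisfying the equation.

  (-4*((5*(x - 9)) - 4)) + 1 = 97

Step 1. [(-4*((5*(x - 9)) - 4)) + 1 = 97] +1 is outermost — subtract 1 both sides. So sub: -4*((5*(x - 9)) - 4) = 96.
Step 2. [-4*((5*(x - 9)) - 4) = 96] -4·(inner) — divide through by -4. So div: (5*(x - 9)) - 4 = -24.
Step 3. [(5*(x - 9)) - 4 = -24] -4 is outermost — add 4 both sides ⇒ sub: 5*(x - 9) = -20.
Step 4. [5*(x - 9) = -20] divide by the outer 5, so div: x - 9 = -4.
Step 5. [x - 9 = -4] 9 comes off first (add 9) ⇒ sub: x = 5.

Answer: x ∈ {5}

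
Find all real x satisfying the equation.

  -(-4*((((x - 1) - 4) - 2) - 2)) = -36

Step 1. [-(-4*((((x - 1) - 4) - 2) - 2)) = -36] LHS negated; negate both sides ⇒ neg: -4*((((x - 1) - 4) - 2) - 2) = 36.
Step 2. [-4*((((x - 1) - 4) - 2) - 2) = 36] divide by the outer -4, so div: (((x - 1) - 4) - 2) - 2 = -9.
Step 3. [(((x - 1) - 4) - 2) - 2 = -9] -2 is outermost — add 2 both sides, so sub: ((x - 1) - 4) - 2 = -7.
Step 4. [((x - 1) - 4) - 2 = -7] add 2: x sits inside (… - 2). So sub: (x - 1) - 4 = -5.
Step 5. [(x - 1) - 4 = -5] peel the -4: add 4 from each side, so sub: x - 1 = -1.
Step 6. [x - 1 = -1] the outer -1 inverts by adding 1 ⇒ sub: x = 0.

Answer: x ∈ {0}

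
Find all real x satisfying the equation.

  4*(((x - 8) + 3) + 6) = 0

Step 1. [4*(((x - 8) + 3) + 6) = 0] 4 out front; divide by 4. So div: ((x - 8) + 3) + 6 = 0.
Step 2. [((x - 8) + 3) + 6 = 0] peel the +6: subtract 6 from each side, so sub: (x - 8) + 3 = -6.
Step 3. [(x - 8) + 3 = -6] +3 is outermost — subtract 3 both sides, so sub: x - 8 = -9.
Step 4. [x - 8 = -9] 8 comes off first (add 8) ⇒ sub: x = -1.

Answer: x ∈ {-1}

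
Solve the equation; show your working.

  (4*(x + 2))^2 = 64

Step 1. [(4*(x + 2))^2 = 64] 64 ≥ 0, LHS is (·)² — take ±√ ⇒ sqrt: 4*(x + 2) = 8 or -8.
Step 2. [4*(x + 2) = 8 or -8] LHS = 4·(…); ÷4 both sides. So div: x + 2 = 2 or -2.
Step 3. [x + 2 = 2 or -2] 2 comes off first (subtract 2), so sub: x = 0 or -4.

Answer: x ∈ {-4, 0}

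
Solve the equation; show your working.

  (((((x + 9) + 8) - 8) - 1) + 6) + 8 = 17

Step 1. [(((((x + 9) + 8) - 8) - 1) + 6) + 8 = 17] the outer +8 inverts by subtracting 8 ⇒ sub: ((((x + 9) + 8) - 8) - 1) + 6 = 9.
Step 2. [((((x + 9) + 8) - 8) - 1) + 6 = 9] subtract 6: x sits inside (… + 6) ⇒ sub: (((x + 9) + 8) - 8) - 1 = 3.
Step 3. [(((x + 9) + 8) - 8) - 1 = 3] peel the -1: add 1 from each side ⇒ sub: ((x + 9) + 8) - 8 = 4.
Step 4. [((x + 9) + 8) - 8 = 4] peel the -8: add 8 from each side. So sub: (x + 9) + 8 = 12.
Step 5. [(x + 9) + 8 = 12] 8 comes off first (subtract 8). So sub: x + 9 = 4.
Step 6. [x + 9 = 4] subtract 9: x sits inside (… + 9) ⇒ sub: x = -5.

Answer: x ∈ {-5}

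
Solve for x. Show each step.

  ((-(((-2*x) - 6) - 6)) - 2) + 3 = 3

Step 1. [((-(((-2*x) - 6) - 6)) - 2) + 3 = 3] subtract 3: x sits inside (… + 3), so sub: (-(((-2*x) - 6) - 6)) - 2 = 0.
Step 2. [(-(((-2*x) - 6) - 6)) - 2 = 0] -2 is outermost — add 2 both sides. So sub: -(((-2*x) - 6) - 6) = 2.
Step 3. [-(((-2*x) - 6) - 6) = 2] flip signs both sides ⇒ neg: ((-2*x) - 6) - 6 = -2.
Step 4. [((-2*x) - 6) - 6 = -2] -6 is outermost — add 6 both sides ⇒ sub: (-2*x) - 6 = 4.
Step 5. [(-2*x) - 6 = 4] common factor -2 (LHS and 4) — divide through. So factor: x + 3 = -2.
Step 6. [x + 3 = -2] peel the +3: subtract 3 from each side. So sub: x = -5.

Answer: x ∈ {-5}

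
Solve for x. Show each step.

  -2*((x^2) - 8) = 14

Step 1. [-2*((x^2) - 8) = 14] -2 out front; divide by -2, so div: (x^2) - 8 = -7.
Step 2. [(x^2) - 8 = -7] -8 is outermost — add 8 both sides ⇒ sub: x^2 = 1.
Step 3. [x^2 = 1] √ both sides: 1 ≥ 0 gives two branches. So sqrt: x = 1 or -1.

Answer: x ∈ {-1, 1}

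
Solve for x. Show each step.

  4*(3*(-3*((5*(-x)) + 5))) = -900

Step 1. [4*(3*(-3*((5*(-x)) + 5))) = -900] 4 out front; divide by 4. So div: 3*(-3*((5*(-x)) + 5)) = -225.
Step 2. [3*(-3*((5*(-x)) + 5)) = -225] 3·(inner) — divide through by 3 ⇒ div: -3*((5*(-x)) + 5) = -75.
Step 3. [-3*((5*(-x)) + 5) = -75] -3·(inner) — divide through by -3, so div: (5*(-x)) + 5 = 25.
Step 4. [(5*(-x)) + 5 = 25] peel the +5: subtract 5 from each side, so sub: 5*(-x) = 20.
Step 5. [5*(-x) = 20] 5 out front; divide by 5 ⇒ div: -x = 4.
Step 6. [-x = 4] leading − — multiply by −1, so neg: x = -4.

Answer: x ∈ {-4}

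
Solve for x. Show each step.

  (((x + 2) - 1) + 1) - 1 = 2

Step 1. [(((x + 2) - 1) + 1) - 1 = 2] -1 is outermost — add 1 both sides ⇒ sub: ((x + 2) - 1) + 1 = 3.
Step 2. [((x + 2) - 1) + 1 = 3] peel the +1: subtract 1 from each side. So sub: (x + 2) - 1 = 2.
Step 3. [(x + 2) - 1 = 2] the outer -1 inverts by adding 1 ⇒ sub: x + 2 = 3.
Step 4. [x + 2 = 3] the outer +2 inverts by subtracting 2 ⇒ sub: x = 1.

Answer: x ∈ {1}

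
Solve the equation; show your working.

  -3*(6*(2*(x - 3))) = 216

Step 1. [-3*(6*(2*(x - 3))) = 216] -3 out front; divide by -3, so div: 6*(2*(x - 3)) = -72.
Step 2. [6*(2*(x - 3)) = -72] 6 out front; divide by 6, so div: 2*(x - 3) = -12.
Step 3. [2*(x - 3) = -12] 2 out front; divide by 2, so div: x - 3 = -6.
Step 4. [x - 3 = -6] peel the -3: add 3 from each side. So sub: x = -3.

Answer: x ∈ {-3}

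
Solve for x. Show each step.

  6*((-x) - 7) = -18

Step 1. [6*((-x) - 7) = -18] divide by the outer 6, so div: (-x) - 7 = -3.
Step 2. [(-x) - 7 = -3] add 7: x sits inside (… - 7). So sub: -x = 4.
Step 3. [-x = 4] leading − — multiply by −1. So neg: x = -4.

Answer: x ∈ {-4}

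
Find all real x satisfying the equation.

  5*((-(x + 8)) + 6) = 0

Step 1. [5*((-(x + 8)) + 6) = 0] 5 out front; divide by 5, so div: (-(x + 8)) + 6 = 0.
Step 2. [(-(x + 8)) + 6 = 0] peel the +6: subtract 6 from each side ⇒ sub: -(x + 8) = -6.
Step 3. [-(x + 8) = -6] flip signs both sides. So neg: x + 8 = 6.
Step 4. [x + 8 = 6] peel the +8: subtract 8 from each side, so sub: x = -2.

Answer: x ∈ {-2}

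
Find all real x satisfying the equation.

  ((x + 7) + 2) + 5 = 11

Step 1. [((x + 7) + 2) + 5 = 11] peel the +5: subtract 5 from each side, so sub: (x + 7) + 2 = 6.
Step 2. [(x + 7) + 2 = 6] the outer +2 inverts by subtracting 2. So sub: x + 7 = 4.
Step 3. [x + 7 = 4] peel the +7: subtract 7 from each side, so sub: x = -3.

Answer: x ∈ {-3}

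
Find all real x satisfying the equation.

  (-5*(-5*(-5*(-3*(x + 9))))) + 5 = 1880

Step 1. [(-5*(-5*(-5*(-3*(x + 9))))) + 5 = 1880] common factor -5 (LHS and 1880) — divide through, so factor: (-5*(-5*(-3*(x + 9)))) - 1 = -376.
Step 2. [(-5*(-5*(-3*(x + 9)))) - 1 = -376] 1 comes off first (add 1), so sub: -5*(-5*(-3*(x + 9))) = -375.
Step 3. [-5*(-5*(-3*(x + 9))) = -375] -5 out front; divide by -5. So div: -5*(-3*(x + 9)) = 75.
Step 4. [-5*(-3*(x + 9)) = 75] divide by the outer -5. So div: -3*(x + 9) = -15.
Step 5. [-3*(x + 9) = -15] leading coefficient -3: divide by -3, so div: x + 9 = 5.
Step 6. [x + 9 = 5] +9 is outermost — subtract 9 both sides. So sub: x = -4.

Answer: x ∈ {-4}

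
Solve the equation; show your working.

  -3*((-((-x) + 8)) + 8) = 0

Step 1. [-3*((-((-x) + 8)) + 8) = 0] leading coefficient -3: divide by -3 ⇒ div: (-((-x) + 8)) + 8 = 0.
Step 2. [(-((-x) + 8)) + 8 = 0] the outer +8 inverts by subtracting 8. So sub: -((-x) + 8) = -8.
Step 3. [-((-x) + 8) = -8] LHS negated; negate both sides. So neg: (-x) + 8 = 8.
Step 4. [(-x) + 8 = 8] +8 is outermost — subtract 8 both sides ⇒ sub: -x = 0.
Step 5. [-x = 0] leading − — multiply by −1 ⇒ neg: x = 0.

Answer: x ∈ {0}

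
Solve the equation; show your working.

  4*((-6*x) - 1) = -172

Step 1. [4*((-6*x) - 1) = -172] divide by the outer 4. So div: (-6*x) - 1 = -43.
Step 2. [(-6*x) - 1 = -43] the outer -1 inverts by adding 1 ⇒ sub: -6*x = -42.
Step 3. [-6*x = -42] -6·(inner) — divide through by -6, so div: x = 7.

Answer: x ∈ {7}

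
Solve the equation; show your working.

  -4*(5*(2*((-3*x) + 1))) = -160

Step 1. [-4*(5*(2*((-3*x) + 1))) = -160] leading coefficient -4: divide by -4. So div: 5*(2*((-3*x) + 1)) = 40.
Step 2. [5*(2*((-3*x) + 1)) = 40] leading coefficient 5: divide by 5 ⇒ div: 2*((-3*x) + 1) = 8.
Step 3. [2*((-3*x) + 1) = 8] leading coefficient 2: divide by 2 ⇒ div: (-3*x) + 1 = 4.
Step 4. [(-3*x) + 1 = 4] 1 comes off first (subtract 1). So sub: -3*x = 3.
Step 5. [-3*x = 3] -3 out front; divide by -3, so div: x = -1.

Answer: x ∈ {-1}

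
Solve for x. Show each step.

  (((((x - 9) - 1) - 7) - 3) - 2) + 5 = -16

Step 1. [(((((x - 9) - 1) - 7) - 3) - 2) + 5 = -16] 5 comes off first (subtract 5) ⇒ sub: ((((x - 9) - 1) - 7) - 3) - 2 = -21.
Step 2. [((((x - 9) - 1) - 7) - 3) - 2 = -21] the outer -2 inverts by adding 2, so sub: (((x - 9) - 1) - 7) - 3 = -19.
Step 3. [(((x - 9) - 1) - 7) - 3 = -19] -3 is outermost — add 3 both sides. So sub: ((x - 9) - 1) - 7 = -16.
Step 4. [((x - 9) - 1) - 7 = -16] 7 comes off first (add 7) ⇒ sub: (x - 9) - 1 = -9.
Step 5. [(x - 9) - 1 = -9] 1 comes off first (add 1) ⇒ sub: x - 9 = -8.
Step 6. [x - 9 = -8] the outer -9 inverts by adding 9. So sub: x = 1.

Answer: x ∈ {1}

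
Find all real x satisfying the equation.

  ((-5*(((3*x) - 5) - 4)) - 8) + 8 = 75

Step 1. [((-5*(((3*x) - 5) - 4)) - 8) + 8 = 75] the outer +8 inverts by subtracting 8 ⇒ sub: (-5*(((3*x) - 5) - 4)) - 8 = 67.
Step 2. [(-5*(((3*x) - 5) - 4)) - 8 = 67] -8 is outermost — add 8 both sides. So sub: -5*(((3*x) - 5) - 4) = 75.
Step 3. [-5*(((3*x) - 5) - 4) = 75] -5 out front; divide by -5, so div: ((3*x) - 5) - 4 = -15.
Step 4. [((3*x) - 5) - 4 = -15] peel the -4: add 4 from each side, so sub: (3*x) - 5 = -11.
Step 5. [(3*x) - 5 = -11] 5 comes off first (add 5), so sub: 3*x = -6.
Step 6. [3*x = -6] leading coefficient 3: divide by 3. So div: x = -2.

Answer: x ∈ {-2}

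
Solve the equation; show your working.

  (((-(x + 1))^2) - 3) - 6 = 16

Step 1. [(((-(x + 1))^2) - 3) - 6 = 16] add 6: x sits inside (… - 6). So sub: ((-(x + 1))^2) - 3 = 22.
Step 2. [((-(x + 1))^2) - 3 = 22] -3 is outermost — add 3 both sides ⇒ sub: (-(x + 1))^2 = 25.
Step 3. [(-(x + 1))^2 = 25] LHS squared, RHS 25 ≥ 0: apply √ (±), so sqrt: -(x + 1) = 5 or -5.
Step 4. [-(x + 1) = 5 or -5] leading − — multiply by −1. So neg: x + 1 = -5 or 5.
Step 5. [x + 1 = -5 or 5] subtract 1: x sits inside (… + 1). So sub: x = -6 or 4.

Answer: x ∈ {-6, 4}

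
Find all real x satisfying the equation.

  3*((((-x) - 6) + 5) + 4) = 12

Step 1. [3*((((-x) - 6) + 5) + 4) = 12] leading coefficient 3: divide by 3 ⇒ div: (((-x) - 6) + 5) + 4 = 4.
Step 2. [(((-x) - 6) + 5) + 4 = 4] +4 is outermost — subtract 4 both sides ⇒ sub: ((-x) - 6) + 5 = 0.
Step 3. [((-x) - 6) + 5 = 0] subtract 5: x sits inside (… + 5). So sub: (-x) - 6 = -5.
Step 4. [(-x) - 6 = -5] -6 is outermost — add 6 both sides ⇒ sub: -x = 1.
Step 5. [-x = 1] flip signs both sides ⇒ neg: x = -1.

Answer: x ∈ {-1}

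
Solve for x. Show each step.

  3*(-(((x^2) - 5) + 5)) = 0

Step 1. [3*(-(((x^2) - 5) + 5)) = 0] divide by the outer 3, so div: -(((x^2) - 5) + 5) = 0.
Step 2. [-(((x^2) - 5) + 5) = 0] LHS negated; negate both sides, so neg: ((x^2) - 5) + 5 = 0.
Step 3. [((x^2) - 5) + 5 = 0] the outer +5 inverts by subtracting 5. So sub: (x^2) - 5 = -5.
Step 4. [(x^2) - 5 = -5] the outer -5 inverts by adding 5 ⇒ sub: x^2 = 0.
Step 5. [x^2 = 0] LHS squared, RHS 0 ≥ 0: apply √ (±), so sqrt: x = 0.

Answer: x ∈ {0}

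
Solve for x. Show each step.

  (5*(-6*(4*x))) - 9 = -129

Step 1. [(5*(-6*(4*x))) - 9 = -129] 9 comes off first (add 9) ⇒ sub: 5*(-6*(4*x)) = -120.
Step 2. [5*(-6*(4*x)) = -120] LHS = 5·(…); ÷5 both sides. So div: -6*(4*x) = -24.
Step 3. [-6*(4*x) = -24] -6·(inner) — divide through by -6 ⇒ div: 4*x = 4.
Step 4. [4*x = 4] divide by the outer 4 ⇒ div: x = 1.

Answer: x ∈ {1}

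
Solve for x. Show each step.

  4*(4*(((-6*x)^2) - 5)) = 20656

Step 1. [4*(4*(((-6*x)^2) - 5)) = 20656] 4·(inner) — divide through by 4 ⇒ div: 4*(((-6*x)^2) - 5) = 5164.
Step 2. [4*(((-6*x)^2) - 5) = 5164] divide by the outer 4, so div: ((-6*x)^2) - 5 = 1291.
Step 3. [((-6*x)^2) - 5 = 1291] add 5: x sits inside (… - 5) ⇒ sub: (-6*x)^2 = 1296.
Step 4. [(-6*x)^2 = 1296] LHS squared, RHS 1296 ≥ 0: apply √ (±) ⇒ sqrt: -6*x = 36 or -36.
Step 5. [-6*x = 36 or -36] -6 out front; divide by -6 ⇒ div: x = -6 or 6.

Answer: x ∈ {-6, 6}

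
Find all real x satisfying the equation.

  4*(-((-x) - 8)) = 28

Step 1. [4*(-((-x) - 8)) = 28] 4 out front; divide by 4 ⇒ div: -((-x) - 8) = 7.
Step 2. [-((-x) - 8) = 7] flip signs both sides ⇒ neg: (-x) - 8 = -7.
Step 3. [(-x) - 8 = -7] the outer -8 inverts by adding 8. So sub: -x = 1.
Step 4. [-x = 1] flip signs both sides. So neg: x = -1.

Answer: x ∈ {-1}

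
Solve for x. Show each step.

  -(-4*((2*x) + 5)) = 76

Step 1. [-(-4*((2*x) + 5)) = 76] flip signs both sides. So neg: -4*((2*x) + 5) = -76.
Step 2. [-4*((2*x) + 5) = -76] LHS = -4·(…); ÷-4 both sides, so div: (2*x) + 5 = 19.
Step 3. [(2*x) + 5 = 19] 5 comes off first (subtract 5) ⇒ sub: 2*x = 14.
Step 4. [2*x = 14] LHS = 2·(…); ÷2 both sides ⇒ div: x = 7.

Answer: x ∈ {7}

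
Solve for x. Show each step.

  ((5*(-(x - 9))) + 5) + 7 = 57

Step 1. [((5*(-(x - 9))) + 5) + 7 = 57] +7 is outermost — subtract 7 both sides. So sub: (5*(-(x - 9))) + 5 = 50.
Step 2. [(5*(-(x - 9))) + 5 = 50] 5 comes off first (subtract 5), so sub: 5*(-(x - 9)) = 45.
Step 3. [5*(-(x - 9)) = 45] leading coefficient 5: divide by 5. So div: -(x - 9) = 9.
Step 4. [-(x - 9) = 9] flip signs both sides ⇒ neg: x - 9 = -9.
Step 5. [x - 9 = -9] the outer -9 inverts by adding 9. So sub: x = 0.

Answer: x ∈ {0}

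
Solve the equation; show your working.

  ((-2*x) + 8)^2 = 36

Step 1. [((-2*x) + 8)^2 = 36] 36 ≥ 0, LHS is (·)² — take ±√. So sqrt: (-2*x) + 8 = 6 or -6.
Step 2. [(-2*x) + 8 = 6 or -6] common factor -2 (LHS and 6 or -6) — divide through ⇒ factor: x - 4 = -3 or 3.
Step 3. [x - 4 = -3 or 3] add 4: x sits inside (… - 4) ⇒ sub: x = 1 or 7.

Answer: x ∈ {1, 7}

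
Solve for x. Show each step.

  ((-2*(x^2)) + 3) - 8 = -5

Step 1. [((-2*(x^2)) + 3) - 8 = -5] add 8: x sits inside (… - 8), so sub: (-2*(x^2)) + 3 = 3.
Step 2. [(-2*(x^2)) + 3 = 3] subtract 3: x sits inside (… + 3). So sub: -2*(x^2) = 0.
Step 3. [-2*(x^2) = 0] leading coefficient -2: divide by -2 ⇒ div: x^2 = 0.
Step 4. [x^2 = 0] LHS squared, RHS 0 ≥ 0: apply √ (±) ⇒ sqrt: x = 0.

Answer: x ∈ {0}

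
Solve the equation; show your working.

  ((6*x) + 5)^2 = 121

Step 1. [((6*x) + 5)^2 = 121] √ both sides: 121 ≥ 0 gives two branches. So sqrt: (6*x) + 5 = 11 or -11.
Step 2. [(6*x) + 5 = 11 or -11] +5 is outermost — subtract 5 both sides, so sub: 6*x = 6 or -16.
Step 3. [6*x = 6 or -16] 6·(inner) — divide through by 6, so div: x = 1 or -8/3.

Answer: x ∈ {-8/3, 1}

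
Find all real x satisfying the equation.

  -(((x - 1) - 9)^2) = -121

Step 1. [-(((x - 1) - 9)^2) = -121] LHS negated; negate both sides, so neg: ((x - 1) - 9)^2 = 121.
Step 2. [((x - 1) - 9)^2 = 121] 121 ≥ 0, LHS is (·)² — take ±√ ⇒ sqrt: (x - 1) - 9 = 11 or -11.
Step 3. [(x - 1) - 9 = 11 or -11] the outer -9 inverts by adding 9 ⇒ sub: x - 1 = 20 or -2.
Step 4. [x - 1 = 20 or -2] the outer -1 inverts by adding 1 ⇒ sub: x = 21 or -1.

Answer: x ∈ {-1, 21}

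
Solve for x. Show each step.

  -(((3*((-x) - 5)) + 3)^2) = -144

Step 1. [-(((3*((-x) - 5)) + 3)^2) = -144] LHS negated; negate both sides. So neg: ((3*((-x) - 5)) + 3)^2 = 144.
Step 2. [((3*((-x) - 5)) + 3)^2 = 144] LHS squared, RHS 144 ≥ 0: apply √ (±), so sqrt: (3*((-x) - 5)) + 3 = 12 or -12.
Step 3. [(3*((-x) - 5)) + 3 = 12 or -12] common factor 3 (LHS and 12 or -12) — divide through. So factor: ((-x) - 5) + 1 = 4 or -4.
Step 4. [((-x) - 5) + 1 = 4 or -4] peel the +1: subtract 1 from each side. So sub: (-x) - 5 = 3 or -5.
Step 5. [(-x) - 5 = 3 or -5] -5 is outermost — add 5 both sides ⇒ sub: -x = 8 or 0.
Step 6. [-x = 8 or 0] flip signs both sides. So neg: x = -8 or 0.

Answer: x ∈ {-8, 0}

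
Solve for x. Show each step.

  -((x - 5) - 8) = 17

Step 1. [-((x - 5) - 8) = 17] LHS negated; negate both sides, so neg: (x - 5) - 8 = -17.
Step 2. [(x - 5) - 8 = -17] 8 comes off first (add 8) ⇒ sub: x - 5 = -9.
Step 3. [x - 5 = -9] peel the -5: add 5 from each side, so sub: x = -4.

Answer: x ∈ {-4}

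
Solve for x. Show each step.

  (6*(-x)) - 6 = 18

Step 1. [(6*(-x)) - 6 = 18] 6 comes off first (add 6). So sub: 6*(-x) = 24.
Step 2. [6*(-x) = 24] LHS = 6·(…); ÷6 both sides, so div: -x = 4.
Step 3. [-x = 4] leading − — multiply by −1, so neg: x = -4.

Answer: x ∈ {-4}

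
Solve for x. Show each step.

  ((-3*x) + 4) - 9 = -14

Step 1. [((-3*x) + 4) - 9 = -14] 9 comes off first (add 9), so sub: (-3*x) + 4 = -5.
Step 2. [(-3*x) + 4 = -5] peel the +4: subtract 4 from each side ⇒ sub: -3*x = -9.
Step 3. [-3*x = -9] divide by the outer -3 ⇒ div: x = 3.

Answer: x ∈ {3}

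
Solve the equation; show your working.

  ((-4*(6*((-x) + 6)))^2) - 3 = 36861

Step 1. [((-4*(6*((-x) + 6)))^2) - 3 = 36861] 3 comes off first (add 3), so sub: (-4*(6*((-x) + 6)))^2 = 36864.
Step 2. [(-4*(6*((-x) + 6)))^2 = 36864] √ both sides: 36864 ≥ 0 gives two branches, so sqrt: -4*(6*((-x) + 6)) = 192 or -192.
Step 3. [-4*(6*((-x) + 6)) = 192 or -192] -4 out front; divide by -4. So div: 6*((-x) + 6) = -48 or 48.
Step 4. [6*((-x) + 6) = -48 or 48] divide by the outer 6 ⇒ div: (-x) + 6 = -8 or 8.
Step 5. [(-x) + 6 = -8 or 8] subtract 6: x sits inside (… + 6) ⇒ sub: -x = -14 or 2.
Step 6. [-x = -14 or 2] leading − — multiply by −1, so neg: x = 14 or -2.

Answer: x ∈ {-2, 14}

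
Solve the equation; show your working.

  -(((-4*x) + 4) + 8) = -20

Step 1. [-(((-4*x) + 4) + 8) = -20] flip signs both sides, so neg: ((-4*x) + 4) + 8 = 20.
Step 2. [((-4*x) + 4) + 8 = 20] +8 is outermost — subtract 8 both sides ⇒ sub: (-4*x) + 4 = 12.
Step 3. [(-4*x) + 4 = 12] 4 comes off first (subtract 4) ⇒ sub: -4*x = 8.
Step 4. [-4*x = 8] -4 out front; divide by -4, so div: x = -2.

Answer: x ∈ {-2}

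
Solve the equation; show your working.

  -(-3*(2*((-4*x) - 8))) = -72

Step 1. [-(-3*(2*((-4*x) - 8))) = -72] flip signs both sides, so neg: -3*(2*((-4*x) - 8)) = 72.
Step 2. [-3*(2*((-4*x) - 8)) = 72] -3 out front; divide by -3, so div: 2*((-4*x) - 8) = -24.
Step 3. [2*((-4*x) - 8) = -24] leading coefficient 2: divide by 2. So div: (-4*x) - 8 = -12.
Step 4. [(-4*x) - 8 = -12] common factor -4 (LHS and -12) — divide through ⇒ factor: x + 2 = 3.
Step 5. [x + 2 = 3] the outer +2 inverts by subtracting 2, so sub: x = 1.

Answer: x ∈ {1}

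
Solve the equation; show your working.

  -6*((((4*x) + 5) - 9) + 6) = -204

Step 1. [-6*((((4*x) + 5) - 9) + 6) = -204] leading coefficient -6: divide by -6, so div: (((4*x) + 5) - 9) + 6 = 34.
Step 2. [(((4*x) + 5) - 9) + 6 = 34] subtract 6: x sits inside (… + 6) ⇒ sub: ((4*x) + 5) - 9 = 28.
Step 3. [((4*x) + 5) - 9 = 28] add 9: x sits inside (… - 9). So sub: (4*x) + 5 = 37.
Step 4. [(4*x) + 5 = 37] subtract 5: x sits inside (… + 5). So sub: 4*x = 32.
Step 5. [4*x = 32] divide by the outer 4, so div: x = 8.

Answer: x ∈ {8}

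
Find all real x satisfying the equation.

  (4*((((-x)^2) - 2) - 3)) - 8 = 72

Step 1. [(4*((((-x)^2) - 2) - 3)) - 8 = 72] -8 is outermost — add 8 both sides ⇒ sub: 4*((((-x)^2) - 2) - 3) = 80.
Step 2. [4*((((-x)^2) - 2) - 3) = 80] LHS = 4·(…); ÷4 both sides. So div: (((-x)^2) - 2) - 3 = 20.
Step 3. [(((-x)^2) - 2) - 3 = 20] add 3: x sits inside (… - 3), so sub: ((-x)^2) - 2 = 23.
Step 4. [((-x)^2) - 2 = 23] -2 is outermost — add 2 both sides. So sub: (-x)^2 = 25.
Step 5. [(-x)^2 = 25] 25 ≥ 0, LHS is (·)² — take ±√ ⇒ sqrt: -x = 5 or -5.
Step 6. [-x = 5 or -5] leading − — multiply by −1, so neg: x = -5 or 5.

Answer: x ∈ {-5, 5}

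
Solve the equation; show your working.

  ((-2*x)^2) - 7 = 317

Step 1. [((-2*x)^2) - 7 = 317] add 7: x sits inside (… - 7). So sub: (-2*x)^2 = 324.
Step 2. [(-2*x)^2 = 324] LHS squared, RHS 324 ≥ 0: apply √ (±) ⇒ sqrt: -2*x = 18 or -18.
Step 3. [-2*x = 18 or -18] divide by the outer -2, so div: x = -9 or 9.

Answer: x ∈ {-9, 9}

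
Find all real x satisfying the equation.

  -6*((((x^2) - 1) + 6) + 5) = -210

Step 1. [-6*((((x^2) - 1) + 6) + 5) = -210] -6 out front; divide by -6, so div: (((x^2) - 1) + 6) + 5 = 35.
Step 2. [(((x^2) - 1) + 6) + 5 = 35] 5 comes off first (subtract 5), so sub: ((x^2) - 1) + 6 = 30.
Step 3. [((x^2) - 1) + 6 = 30] subtract 6: x sits inside (… + 6), so sub: (x^2) - 1 = 24.
Step 4. [(x^2) - 1 = 24] peel the -1: add 1 from each side, so sub: x^2 = 25.
Step 5. [x^2 = 25] √ both sides: 25 ≥ 0 gives two branches, so sqrt: x = 5 or -5.

Answer: x ∈ {-5, 5}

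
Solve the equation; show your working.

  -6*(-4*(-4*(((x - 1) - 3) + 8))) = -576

Step 1. [-6*(-4*(-4*(((x - 1) - 3) + 8))) = -576] -6 out front; divide by -6. So div: -4*(-4*(((x - 1) - 3) + 8)) = 96.
Step 2. [-4*(-4*(((x - 1) - 3) + 8)) = 96] LHS = -4·(…); ÷-4 both sides. So div: -4*(((x - 1) - 3) + 8) = -24.
Step 3. [-4*(((x - 1) - 3) + 8) = -24] LHS = -4·(…); ÷-4 both sides, so div: ((x - 1) - 3) + 8 = 6.
Step 4. [((x - 1) - 3) + 8 = 6] peel the +8: subtract 8 from each side ⇒ sub: (x - 1) - 3 = -2.
Step 5. [(x - 1) - 3 = -2] -3 is outermost — add 3 both sides ⇒ sub: x - 1 = 1.
Step 6. [x - 1 = 1] 1 comes off first (add 1) ⇒ sub: x = 2.

Answer: x ∈ {2}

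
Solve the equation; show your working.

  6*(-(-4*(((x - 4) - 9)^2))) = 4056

Step 1. [6*(-(-4*(((x - 4) - 9)^2))) = 4056] leading coefficient 6: divide by 6 ⇒ div: -(-4*(((x - 4) - 9)^2)) = 676.
Step 2. [-(-4*(((x - 4) - 9)^2)) = 676] LHS negated; negate both sides, so neg: -4*(((x - 4) - 9)^2) = -676.
Step 3. [-4*(((x - 4) - 9)^2) = -676] LHS = -4·(…); ÷-4 both sides. So div: ((x - 4) - 9)^2 = 169.
Step 4. [((x - 4) - 9)^2 = 169] LHS squared, RHS 169 ≥ 0: apply √ (±), so sqrt: (x - 4) - 9 = 13 or -13.
Step 5. [(x - 4) - 9 = 13 or -13] -9 is outermost — add 9 both sides. So sub: x - 4 = 22 or -4.
Step 6. [x - 4 = 22 or -4] -4 is outermost — add 4 both sides, so sub: x = 26 or 0.

Answer: x ∈ {0, 26}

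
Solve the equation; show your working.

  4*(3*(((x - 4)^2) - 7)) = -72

Step 1. [4*(3*(((x - 4)^2) - 7)) = -72] LHS = 4·(…); ÷4 both sides, so div: 3*(((x - 4)^2) - 7) = -18.
Step 2. [3*(((x - 4)^2) - 7) = -18] 3 out front; divide by 3, so div: ((x - 4)^2) - 7 = -6.
Step 3. [((x - 4)^2) - 7 = -6] 7 comes off first (add 7) ⇒ sub: (x - 4)^2 = 1.
Step 4. [(x - 4)^2 = 1] 1 ≥ 0, LHS is (·)² — take ±√. So sqrt: x - 4 = 1 or -1.
Step 5. [x - 4 = 1 or -1] -4 is outermost — add 4 both sides. So sub: x = 5 or 3.

Answer: x ∈ {3, 5}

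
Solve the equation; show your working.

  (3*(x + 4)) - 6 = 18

Step 1. [(3*(x + 4)) - 6 = 18] common factor 3 (LHS and 18) — divide through. So factor: (x + 4) - 2 = 6.
Step 2. [(x + 4) - 2 = 6] the outer -2 inverts by adding 2 ⇒ sub: x + 4 = 8.
Step 3. [x + 4 = 8] peel the +4: subtract 4 from each side, so sub: x = 4.

Answer: x ∈ {4}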